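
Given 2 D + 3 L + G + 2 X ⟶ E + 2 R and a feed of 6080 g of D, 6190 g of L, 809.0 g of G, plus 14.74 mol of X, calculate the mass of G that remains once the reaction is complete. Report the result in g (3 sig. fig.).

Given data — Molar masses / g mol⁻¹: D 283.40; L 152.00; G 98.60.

82.3 g

n(D) = 6080 / 283.40 = 21.45 mol
n(L) = 6190 / 152.00 = 40.72 mol
n(G) = 809.0 / 98.60 = 8.205 mol
n(X) = 14.74 mol
n/ν for D = 21.45/2 = 10.73
n/ν for L = 40.72/3 = 13.57
n/ν for G = 8.205/1 = 8.205
n/ν for X = 14.74/2 = 7.370
Smallest n/ν is X → limiting reagent.
G consumed = (1/2) × 14.74 = 7.370 mol
G remaining = 8.205 − 7.370 = 0.8350 mol
mass = 0.8350 × 98.60 = 82.33 g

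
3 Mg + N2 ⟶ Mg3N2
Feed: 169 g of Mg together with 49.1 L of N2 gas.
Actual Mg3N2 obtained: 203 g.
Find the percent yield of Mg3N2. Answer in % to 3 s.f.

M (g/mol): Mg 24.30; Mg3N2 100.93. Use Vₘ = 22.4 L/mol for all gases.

91.8 %

n(Mg) = 169.0 / 24.30 = 6.955 mol
n(N2) = 49.10 / 22.4 = 2.192 mol
n/ν for Mg = 6.955/3 = 2.318
n/ν for N2 = 2.192/1 = 2.192
Smallest n/ν is N2 → limiting reagent.
theoretical n(Mg3N2) = (1/1) × 2.192 = 2.192 mol → 221.2 g
% yield = 203 / 221.2 × 100 = 91.77 %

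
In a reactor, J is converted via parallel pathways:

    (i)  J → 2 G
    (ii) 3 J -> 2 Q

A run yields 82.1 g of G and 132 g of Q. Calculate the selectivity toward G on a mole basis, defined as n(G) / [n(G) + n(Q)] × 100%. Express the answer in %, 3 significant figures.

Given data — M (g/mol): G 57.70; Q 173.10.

65.1 %

n(G) = 82.1 / 57.70 = 1.423 mol
n(Q) = 132 / 173.10 = 0.7626 mol
selectivity = 1.423/(1.423+0.7626) × 100 = 65.11 %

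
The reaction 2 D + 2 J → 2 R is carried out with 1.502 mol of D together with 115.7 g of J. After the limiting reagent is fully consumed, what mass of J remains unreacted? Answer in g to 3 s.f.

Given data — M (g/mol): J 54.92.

33.2 g

n(D) = 1.502 mol
n(J) = 115.7 / 54.92 = 2.107 mol
n/ν for D = 1.502/2 = 0.7510
n/ν for J = 2.107/2 = 1.054
Smallest n/ν is D → limiting reagent.
J consumed = (2/2) × 1.502 = 1.502 mol
J remaining = 2.107 − 1.502 = 0.6050 mol
mass = 0.6050 × 54.92 = 33.23 g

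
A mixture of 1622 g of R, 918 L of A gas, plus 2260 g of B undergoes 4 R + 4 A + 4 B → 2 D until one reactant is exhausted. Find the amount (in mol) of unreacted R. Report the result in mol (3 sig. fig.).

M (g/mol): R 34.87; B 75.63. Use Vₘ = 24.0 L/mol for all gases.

n(R) = 1622 / 34.87 = 46.52 mol
n(A) = 918.0 / 24.0 = 38.25 mol
n(B) = 2260 / 75.63 = 29.88 mol
n/ν → R: 11.63, A: 9.563, B: 7.470; B is limiting.
R consumed = (4/4) × 29.88 = 29.88 mol
R remaining = 46.52 − 29.88 = 16.64 mol

16.6 mol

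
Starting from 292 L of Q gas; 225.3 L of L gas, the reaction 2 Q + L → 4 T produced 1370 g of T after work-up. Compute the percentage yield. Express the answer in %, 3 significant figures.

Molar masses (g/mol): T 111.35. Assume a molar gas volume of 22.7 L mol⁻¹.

n(Q) = 292.0 / 22.7 = 12.86 mol
n(L) = 225.3 / 22.7 = 9.925 mol
n/ν → Q: 6.430, L: 9.925; Q is limiting.
theoretical n(T) = (4/2) × 12.86 = 25.72 mol → 2864 g
% yield = 1370 / 2864 × 100 = 47.84 %

47.8 %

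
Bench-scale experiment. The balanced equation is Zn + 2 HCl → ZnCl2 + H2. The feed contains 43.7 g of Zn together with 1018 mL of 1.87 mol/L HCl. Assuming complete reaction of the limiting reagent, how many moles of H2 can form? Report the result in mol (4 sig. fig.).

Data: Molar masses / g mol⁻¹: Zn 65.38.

n(Zn) = 43.70 / 65.38 = 0.6684 mol
n(HCl) = 1.87 × 1018/1000 = 1.904 mol
n/ν → Zn: 0.6684, HCl: 0.9520; Zn is limiting.
n(H2) = (1/1) × 0.6684 = 0.6684 mol

0.6684 mol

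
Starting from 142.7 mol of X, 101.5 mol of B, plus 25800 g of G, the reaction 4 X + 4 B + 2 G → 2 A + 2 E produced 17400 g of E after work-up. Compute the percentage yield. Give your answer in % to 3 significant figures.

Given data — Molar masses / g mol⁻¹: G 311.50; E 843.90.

n(X) = 142.7 mol
n(B) = 101.5 mol
n(G) = 25800 / 311.50 = 82.83 mol
n/ν for X = 142.7/4 = 35.68
n/ν for B = 101.5/4 = 25.38
n/ν for G = 82.83/2 = 41.42
Smallest n/ν is B → limiting reagent.
theoretical n(E) = (2/4) × 101.5 = 50.75 mol → 42830 g
% yield = 17400 / 42830 × 100 = 40.63 %

40.6 %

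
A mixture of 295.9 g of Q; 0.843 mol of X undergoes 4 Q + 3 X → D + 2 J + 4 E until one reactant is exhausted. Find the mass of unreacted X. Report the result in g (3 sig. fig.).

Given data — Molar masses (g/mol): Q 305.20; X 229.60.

26.6 g

n(Q) = 295.9 / 305.20 = 0.9695 mol
n(X) = 0.8430 mol
n/ν for Q = 0.9695/4 = 0.2424
n/ν for X = 0.8430/3 = 0.2810
Smallest n/ν is Q → limiting reagent.
X consumed = (3/4) × 0.9695 = 0.7271 mol
X remaining = 0.8430 − 0.7271 = 0.1159 mol
mass = 0.1159 × 229.60 = 26.61 g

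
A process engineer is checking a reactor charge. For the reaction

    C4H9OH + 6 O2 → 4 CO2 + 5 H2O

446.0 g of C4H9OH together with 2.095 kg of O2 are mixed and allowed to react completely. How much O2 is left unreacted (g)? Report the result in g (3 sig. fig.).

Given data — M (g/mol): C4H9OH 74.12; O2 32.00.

n(C4H9OH) = 446.0 / 74.12 = 6.017 mol
n(O2) = 2.095×1000 / 32.00 = 65.47 mol
n/ν → C4H9OH: 6.017, O2: 10.91; C4H9OH is limiting.
O2 consumed = (6/1) × 6.017 = 36.10 mol
O2 remaining = 65.47 − 36.10 = 29.37 mol
mass = 29.37 × 32.00 = 939.8 g

940 g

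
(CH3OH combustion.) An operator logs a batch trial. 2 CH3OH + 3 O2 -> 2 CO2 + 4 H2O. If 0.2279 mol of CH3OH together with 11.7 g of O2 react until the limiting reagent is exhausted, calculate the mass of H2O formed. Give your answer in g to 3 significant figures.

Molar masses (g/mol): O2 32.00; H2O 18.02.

n(CH3OH) = 0.2279 mol
n(O2) = 11.70 / 32.00 = 0.3656 mol
n/ν → CH3OH: 0.1140, O2: 0.1219; CH3OH is limiting.
n(H2O) = (4/2) × 0.2279 = 0.4558 mol
mass = 0.4558 × 18.02 = 8.214 g

8.21 g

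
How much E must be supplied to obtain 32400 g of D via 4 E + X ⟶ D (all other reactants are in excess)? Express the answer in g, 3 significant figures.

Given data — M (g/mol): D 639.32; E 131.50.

n(D) = 32400 / 639.32 = 50.68 mol
n(E) = (4/1) × 50.68 = 202.7 mol
mass = 202.7 × 131.50 = 26660 g

26700 g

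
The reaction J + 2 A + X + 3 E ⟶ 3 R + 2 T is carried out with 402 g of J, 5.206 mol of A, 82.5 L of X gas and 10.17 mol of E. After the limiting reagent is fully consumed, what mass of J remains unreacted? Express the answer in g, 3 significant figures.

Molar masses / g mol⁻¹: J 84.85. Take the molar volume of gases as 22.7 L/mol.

181 g

n(J) = 402.0 / 84.85 = 4.738 mol
n(A) = 5.206 mol
n(X) = 82.50 / 22.7 = 3.634 mol
n(E) = 10.17 mol
n/ν → J: 4.738, A: 2.603, X: 3.634, E: 3.390; A is limiting.
J consumed = (1/2) × 5.206 = 2.603 mol
J remaining = 4.738 − 2.603 = 2.135 mol
mass = 2.135 × 84.85 = 181.2 g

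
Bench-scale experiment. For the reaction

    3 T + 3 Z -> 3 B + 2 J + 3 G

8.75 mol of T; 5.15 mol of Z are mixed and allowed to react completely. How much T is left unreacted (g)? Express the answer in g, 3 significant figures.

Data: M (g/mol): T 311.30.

1120 g

n(T) = 8.750 mol
n(Z) = 5.150 mol
n/ν for T = 8.750/3 = 2.917
n/ν for Z = 5.150/3 = 1.717
Smallest n/ν is Z → limiting reagent.
T consumed = (3/3) × 5.150 = 5.150 mol
T remaining = 8.750 − 5.150 = 3.600 mol
mass = 3.600 × 311.30 = 1121 g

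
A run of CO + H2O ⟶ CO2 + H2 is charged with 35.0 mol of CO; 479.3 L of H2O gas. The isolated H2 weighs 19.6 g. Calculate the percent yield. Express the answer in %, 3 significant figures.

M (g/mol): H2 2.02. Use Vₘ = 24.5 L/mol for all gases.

49.6 %

n(CO) = 35.00 mol
n(H2O) = 479.3 / 24.5 = 19.56 mol
n/ν for CO = 35.00/1 = 35.00
n/ν for H2O = 19.56/1 = 19.56
Smallest n/ν is H2O → limiting reagent.
theoretical n(H2) = (1/1) × 19.56 = 19.56 mol → 39.51 g
% yield = 19.6 / 39.51 × 100 = 49.61 %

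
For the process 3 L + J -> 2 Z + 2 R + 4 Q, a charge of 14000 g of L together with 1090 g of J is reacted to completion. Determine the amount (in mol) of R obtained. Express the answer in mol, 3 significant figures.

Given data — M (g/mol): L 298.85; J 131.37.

16.6 mol

n(L) = 14000 / 298.85 = 46.85 mol
n(J) = 1090 / 131.37 = 8.297 mol
n/ν for L = 46.85/3 = 15.62
n/ν for J = 8.297/1 = 8.297
Smallest n/ν is J → limiting reagent.
n(R) = (2/1) × 8.297 = 16.59 mol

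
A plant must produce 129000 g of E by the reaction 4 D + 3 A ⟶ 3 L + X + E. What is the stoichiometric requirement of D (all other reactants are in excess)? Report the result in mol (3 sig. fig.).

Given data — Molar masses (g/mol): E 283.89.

1820 mol

n(E) = 129000 / 283.89 = 454.4 mol
n(D) = (4/1) × 454.4 = 1818 mol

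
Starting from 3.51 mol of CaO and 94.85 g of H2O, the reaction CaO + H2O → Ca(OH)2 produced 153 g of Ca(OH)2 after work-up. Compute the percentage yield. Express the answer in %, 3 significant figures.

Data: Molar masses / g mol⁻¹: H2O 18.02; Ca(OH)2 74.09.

58.8 %

n(CaO) = 3.510 mol
n(H2O) = 94.85 / 18.02 = 5.264 mol
n/ν → CaO: 3.510, H2O: 5.264; CaO is limiting.
theoretical n(Ca(OH)2) = (1/1) × 3.510 = 3.510 mol → 260.1 g
% yield = 153 / 260.1 × 100 = 58.82 %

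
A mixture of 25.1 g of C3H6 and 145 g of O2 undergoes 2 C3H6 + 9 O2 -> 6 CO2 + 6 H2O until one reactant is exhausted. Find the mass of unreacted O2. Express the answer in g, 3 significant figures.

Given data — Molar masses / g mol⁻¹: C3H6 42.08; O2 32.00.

n(C3H6) = 25.10 / 42.08 = 0.5965 mol
n(O2) = 145.0 / 32.00 = 4.531 mol
n/ν for C3H6 = 0.5965/2 = 0.2983
n/ν for O2 = 4.531/9 = 0.5034
Smallest n/ν is C3H6 → limiting reagent.
O2 consumed = (9/2) × 0.5965 = 2.684 mol
O2 remaining = 4.531 − 2.684 = 1.847 mol
mass = 1.847 × 32.00 = 59.10 g

59.1 g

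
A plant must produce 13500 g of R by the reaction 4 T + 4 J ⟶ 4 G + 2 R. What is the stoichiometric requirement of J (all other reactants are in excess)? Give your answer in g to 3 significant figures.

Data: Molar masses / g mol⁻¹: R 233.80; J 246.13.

28400 g

n(R) = 13500 / 233.80 = 57.74 mol
n(J) = (4/2) × 57.74 = 115.5 mol
mass = 115.5 × 246.13 = 28430 g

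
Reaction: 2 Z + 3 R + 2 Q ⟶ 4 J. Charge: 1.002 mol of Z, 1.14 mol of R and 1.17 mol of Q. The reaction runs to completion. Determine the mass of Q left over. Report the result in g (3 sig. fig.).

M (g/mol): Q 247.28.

n(Z) = 1.002 mol
n(R) = 1.140 mol
n(Q) = 1.170 mol
n/ν for Z = 1.002/2 = 0.5010
n/ν for R = 1.140/3 = 0.3800
n/ν for Q = 1.170/2 = 0.5850
Smallest n/ν is R → limiting reagent.
Q consumed = (2/3) × 1.140 = 0.7600 mol
Q remaining = 1.170 − 0.7600 = 0.4100 mol
mass = 0.4100 × 247.28 = 101.4 g

101 g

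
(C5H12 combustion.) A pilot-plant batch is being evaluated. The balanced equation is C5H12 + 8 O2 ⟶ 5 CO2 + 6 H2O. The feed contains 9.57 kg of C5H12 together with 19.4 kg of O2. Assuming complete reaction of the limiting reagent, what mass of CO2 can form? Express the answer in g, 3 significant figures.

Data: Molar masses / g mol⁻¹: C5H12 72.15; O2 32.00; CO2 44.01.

16700 g

n(C5H12) = 9.570×1000 / 72.15 = 132.6 mol
n(O2) = 19.40×1000 / 32.00 = 606.3 mol
n/ν for C5H12 = 132.6/1 = 132.6
n/ν for O2 = 606.3/8 = 75.79
Smallest n/ν is O2 → limiting reagent.
n(CO2) = (5/8) × 606.3 = 378.9 mol
mass = 378.9 × 44.01 = 16680 g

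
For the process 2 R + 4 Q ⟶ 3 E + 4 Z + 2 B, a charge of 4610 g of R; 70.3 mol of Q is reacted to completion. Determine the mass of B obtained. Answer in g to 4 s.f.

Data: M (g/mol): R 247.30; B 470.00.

8761 g

n(R) = 4610 / 247.30 = 18.64 mol
n(Q) = 70.30 mol
n/ν → R: 9.320, Q: 17.58; R is limiting.
n(B) = (2/2) × 18.64 = 18.64 mol
mass = 18.64 × 470.00 = 8761 g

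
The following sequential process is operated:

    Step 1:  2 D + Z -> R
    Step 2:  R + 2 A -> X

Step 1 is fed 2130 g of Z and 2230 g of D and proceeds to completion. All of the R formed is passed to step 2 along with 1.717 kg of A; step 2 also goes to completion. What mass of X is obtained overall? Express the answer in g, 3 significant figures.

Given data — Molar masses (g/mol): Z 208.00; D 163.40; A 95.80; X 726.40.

Step 1:
n(Z) = 2130 / 208.00 = 10.24 mol
n(D) = 2230 / 163.40 = 13.65 mol
n/ν for Z = 10.24/1 = 10.24
n/ν for D = 13.65/2 = 6.825
Smallest n/ν is D → limiting reagent.
n(R) produced = (1/2) × 13.65 = 6.825 mol
Step 2:
n(R) available = 6.825 mol
n(A) = 1.717×1000 / 95.80 = 17.92 mol
n/ν for R = 6.825/1 = 6.825
n/ν for A = 17.92/2 = 8.960
Smallest n/ν is R → limiting reagent.
n(X) = (1/1) × 6.825 = 6.825 mol
mass = 6.825 × 726.40 = 4958 g

4960 g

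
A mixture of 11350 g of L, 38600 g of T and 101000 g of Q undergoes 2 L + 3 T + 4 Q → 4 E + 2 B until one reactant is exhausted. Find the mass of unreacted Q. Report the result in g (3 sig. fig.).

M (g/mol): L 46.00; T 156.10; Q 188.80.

n(L) = 11350 / 46.00 = 246.7 mol
n(T) = 38600 / 156.10 = 247.3 mol
n(Q) = 101000 / 188.80 = 535.0 mol
n/ν for L = 246.7/2 = 123.4
n/ν for T = 247.3/3 = 82.43
n/ν for Q = 535.0/4 = 133.8
Smallest n/ν is T → limiting reagent.
Q consumed = (4/3) × 247.3 = 329.7 mol
Q remaining = 535.0 − 329.7 = 205.3 mol
mass = 205.3 × 188.80 = 38760 g

38800 g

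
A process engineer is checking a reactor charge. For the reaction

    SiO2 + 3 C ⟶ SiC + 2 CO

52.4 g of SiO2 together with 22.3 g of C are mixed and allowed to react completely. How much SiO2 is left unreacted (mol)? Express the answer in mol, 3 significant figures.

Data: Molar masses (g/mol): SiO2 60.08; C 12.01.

n(SiO2) = 52.40 / 60.08 = 0.8722 mol
n(C) = 22.30 / 12.01 = 1.857 mol
n/ν → SiO2: 0.8722, C: 0.6190; C is limiting.
SiO2 consumed = (1/3) × 1.857 = 0.6190 mol
SiO2 remaining = 0.8722 − 0.6190 = 0.2532 mol

0.253 mol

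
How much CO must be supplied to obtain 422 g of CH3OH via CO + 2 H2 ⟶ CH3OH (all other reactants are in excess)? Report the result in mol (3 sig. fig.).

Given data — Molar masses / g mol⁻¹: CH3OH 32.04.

13.2 mol

n(CH3OH) = 422 / 32.04 = 13.17 mol
n(CO) = (1/1) × 13.17 = 13.17 mol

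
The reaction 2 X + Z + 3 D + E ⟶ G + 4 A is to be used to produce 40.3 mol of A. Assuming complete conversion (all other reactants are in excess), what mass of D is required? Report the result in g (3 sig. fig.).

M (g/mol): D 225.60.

6820 g

n(A) = 40.30 mol
n(D) = (3/4) × 40.30 = 30.23 mol
mass = 30.23 × 225.60 = 6820 g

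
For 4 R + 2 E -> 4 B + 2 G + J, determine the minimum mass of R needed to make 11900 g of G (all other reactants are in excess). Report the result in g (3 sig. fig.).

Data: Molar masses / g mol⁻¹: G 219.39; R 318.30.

34500 g

n(G) = 11900 / 219.39 = 54.24 mol
n(R) = (4/2) × 54.24 = 108.5 mol
mass = 108.5 × 318.30 = 34540 g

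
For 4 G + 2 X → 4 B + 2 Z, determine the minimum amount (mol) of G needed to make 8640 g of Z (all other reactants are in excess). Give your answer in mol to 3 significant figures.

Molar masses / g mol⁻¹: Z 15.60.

n(Z) = 8640 / 15.60 = 553.8 mol
n(G) = (4/2) × 553.8 = 1108 mol

1110 mol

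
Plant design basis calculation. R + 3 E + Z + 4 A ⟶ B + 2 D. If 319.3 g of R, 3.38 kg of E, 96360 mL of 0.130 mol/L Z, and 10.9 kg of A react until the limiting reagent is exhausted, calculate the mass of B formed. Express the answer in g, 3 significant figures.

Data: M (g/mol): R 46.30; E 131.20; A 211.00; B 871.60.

n(R) = 319.3 / 46.30 = 6.896 mol
n(E) = 3.380×1000 / 131.20 = 25.76 mol
n(Z) = 0.130 × 96360/1000 = 12.53 mol
n(A) = 10.90×1000 / 211.00 = 51.66 mol
n/ν for R = 6.896/1 = 6.896
n/ν for E = 25.76/3 = 8.587
n/ν for Z = 12.53/1 = 12.53
n/ν for A = 51.66/4 = 12.92
Smallest n/ν is R → limiting reagent.
n(B) = (1/1) × 6.896 = 6.896 mol
mass = 6.896 × 871.60 = 6011 g

6010 g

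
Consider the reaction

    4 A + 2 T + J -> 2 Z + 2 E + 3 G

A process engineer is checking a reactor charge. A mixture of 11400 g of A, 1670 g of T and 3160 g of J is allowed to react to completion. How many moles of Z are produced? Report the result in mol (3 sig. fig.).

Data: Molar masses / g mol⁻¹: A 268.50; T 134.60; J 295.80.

n(A) = 11400 / 268.50 = 42.46 mol
n(T) = 1670 / 134.60 = 12.41 mol
n(J) = 3160 / 295.80 = 10.68 mol
n/ν for A = 42.46/4 = 10.62
n/ν for T = 12.41/2 = 6.205
n/ν for J = 10.68/1 = 10.68
Smallest n/ν is T → limiting reagent.
n(Z) = (2/2) × 12.41 = 12.41 mol

12.4 mol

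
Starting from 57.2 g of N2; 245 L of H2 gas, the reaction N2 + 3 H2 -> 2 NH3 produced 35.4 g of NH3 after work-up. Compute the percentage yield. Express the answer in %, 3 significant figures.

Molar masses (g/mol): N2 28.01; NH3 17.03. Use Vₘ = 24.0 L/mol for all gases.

50.9 %

n(N2) = 57.20 / 28.01 = 2.042 mol
n(H2) = 245.0 / 24.0 = 10.21 mol
n/ν for N2 = 2.042/1 = 2.042
n/ν for H2 = 10.21/3 = 3.403
Smallest n/ν is N2 → limiting reagent.
theoretical n(NH3) = (2/1) × 2.042 = 4.084 mol → 69.55 g
% yield = 35.4 / 69.55 × 100 = 50.90 %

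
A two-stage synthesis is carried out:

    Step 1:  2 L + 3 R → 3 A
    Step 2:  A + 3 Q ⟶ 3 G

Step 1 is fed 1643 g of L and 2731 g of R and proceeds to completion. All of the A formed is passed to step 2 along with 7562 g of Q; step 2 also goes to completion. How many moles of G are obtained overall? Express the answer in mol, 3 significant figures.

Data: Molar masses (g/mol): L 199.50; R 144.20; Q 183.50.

37.1 mol

Step 1:
n(L) = 1643 / 199.50 = 8.236 mol
n(R) = 2731 / 144.20 = 18.94 mol
n/ν for L = 8.236/2 = 4.118
n/ν for R = 18.94/3 = 6.313
Smallest n/ν is L → limiting reagent.
n(A) produced = (3/2) × 8.236 = 12.35 mol
Step 2:
n(A) available = 12.35 mol
n(Q) = 7562 / 183.50 = 41.21 mol
n/ν for A = 12.35/1 = 12.35
n/ν for Q = 41.21/3 = 13.74
Smallest n/ν is A → limiting reagent.
n(G) = (3/1) × 12.35 = 37.05 mol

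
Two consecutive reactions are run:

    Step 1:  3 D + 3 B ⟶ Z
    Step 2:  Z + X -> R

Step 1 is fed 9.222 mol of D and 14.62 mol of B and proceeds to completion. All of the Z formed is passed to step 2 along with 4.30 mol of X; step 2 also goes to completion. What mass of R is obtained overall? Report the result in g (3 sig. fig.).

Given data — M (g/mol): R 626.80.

Step 1:
n(D) = 9.222 mol
n(B) = 14.62 mol
n/ν for D = 9.222/3 = 3.074
n/ν for B = 14.62/3 = 4.873
Smallest n/ν is D → limiting reagent.
n(Z) produced = (1/3) × 9.222 = 3.074 mol
Step 2:
n(Z) available = 3.074 mol
n(X) = 4.300 mol
n/ν for Z = 3.074/1 = 3.074
n/ν for X = 4.300/1 = 4.300
Smallest n/ν is Z → limiting reagent.
n(R) = (1/1) × 3.074 = 3.074 mol
mass = 3.074 × 626.80 = 1927 g

1930 g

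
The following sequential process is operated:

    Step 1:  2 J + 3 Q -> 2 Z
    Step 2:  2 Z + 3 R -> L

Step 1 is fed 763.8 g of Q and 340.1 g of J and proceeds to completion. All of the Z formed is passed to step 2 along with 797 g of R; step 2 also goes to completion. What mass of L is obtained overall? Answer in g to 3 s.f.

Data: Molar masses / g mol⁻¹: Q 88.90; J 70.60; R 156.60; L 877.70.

1490 g

Step 1:
n(Q) = 763.8 / 88.90 = 8.592 mol
n(J) = 340.1 / 70.60 = 4.817 mol
n/ν for Q = 8.592/3 = 2.864
n/ν for J = 4.817/2 = 2.409
Smallest n/ν is J → limiting reagent.
n(Z) produced = (2/2) × 4.817 = 4.817 mol
Step 2:
n(Z) available = 4.817 mol
n(R) = 797.0 / 156.60 = 5.089 mol
n/ν for Z = 4.817/2 = 2.409
n/ν for R = 5.089/3 = 1.696
Smallest n/ν is R → limiting reagent.
n(L) = (1/3) × 5.089 = 1.696 mol
mass = 1.696 × 877.70 = 1489 g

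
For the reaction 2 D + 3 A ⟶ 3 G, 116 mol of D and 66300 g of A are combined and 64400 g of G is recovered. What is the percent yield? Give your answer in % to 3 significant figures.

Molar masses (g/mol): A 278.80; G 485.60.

76.2 %

n(D) = 116.0 mol
n(A) = 66300 / 278.80 = 237.8 mol
n/ν for D = 116.0/2 = 58.00
n/ν for A = 237.8/3 = 79.27
Smallest n/ν is D → limiting reagent.
theoretical n(G) = (3/2) × 116.0 = 174.0 mol → 84490 g
% yield = 64400 / 84490 × 100 = 76.22 %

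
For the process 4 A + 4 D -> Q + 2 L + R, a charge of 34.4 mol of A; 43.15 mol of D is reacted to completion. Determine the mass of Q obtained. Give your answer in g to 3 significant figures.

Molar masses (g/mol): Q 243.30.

2090 g

n(A) = 34.40 mol
n(D) = 43.15 mol
n/ν → A: 8.600, D: 10.79; A is limiting.
n(Q) = (1/4) × 34.40 = 8.600 mol
mass = 8.600 × 243.30 = 2092 g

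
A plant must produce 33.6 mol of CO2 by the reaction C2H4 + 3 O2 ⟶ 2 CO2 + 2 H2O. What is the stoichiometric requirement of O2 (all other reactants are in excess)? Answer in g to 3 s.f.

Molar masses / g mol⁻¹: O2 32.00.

1610 g

n(CO2) = 33.60 mol
n(O2) = (3/2) × 33.60 = 50.40 mol
mass = 50.40 × 32.00 = 1613 g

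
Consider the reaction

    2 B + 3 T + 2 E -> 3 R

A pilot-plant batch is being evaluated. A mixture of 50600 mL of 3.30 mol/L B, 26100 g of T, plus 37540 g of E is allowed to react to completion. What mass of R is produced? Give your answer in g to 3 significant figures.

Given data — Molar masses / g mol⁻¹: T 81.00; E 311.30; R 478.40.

n(B) = 3.30 × 50600/1000 = 167.0 mol
n(T) = 26100 / 81.00 = 322.2 mol
n(E) = 37540 / 311.30 = 120.6 mol
n/ν → B: 83.50, T: 107.4, E: 60.30; E is limiting.
n(R) = (3/2) × 120.6 = 180.9 mol
mass = 180.9 × 478.40 = 86540 g

86500 g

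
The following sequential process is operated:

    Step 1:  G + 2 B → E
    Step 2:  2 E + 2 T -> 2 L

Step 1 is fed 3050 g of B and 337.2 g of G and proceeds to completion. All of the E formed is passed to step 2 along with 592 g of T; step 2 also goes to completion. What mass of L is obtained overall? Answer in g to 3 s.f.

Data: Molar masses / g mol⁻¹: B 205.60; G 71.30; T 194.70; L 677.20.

Step 1:
n(B) = 3050 / 205.60 = 14.83 mol
n(G) = 337.2 / 71.30 = 4.729 mol
n/ν for B = 14.83/2 = 7.415
n/ν for G = 4.729/1 = 4.729
Smallest n/ν is G → limiting reagent.
n(E) produced = (1/1) × 4.729 = 4.729 mol
Step 2:
n(E) available = 4.729 mol
n(T) = 592.0 / 194.70 = 3.041 mol
n/ν for E = 4.729/2 = 2.365
n/ν for T = 3.041/2 = 1.521
Smallest n/ν is T → limiting reagent.
n(L) = (2/2) × 3.041 = 3.041 mol
mass = 3.041 × 677.20 = 2059 g

2060 g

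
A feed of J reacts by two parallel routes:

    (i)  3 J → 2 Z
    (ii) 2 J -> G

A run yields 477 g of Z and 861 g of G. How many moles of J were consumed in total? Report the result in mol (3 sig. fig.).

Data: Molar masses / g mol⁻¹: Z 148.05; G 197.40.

n(Z) = 477 / 148.05 = 3.222 mol
n(G) = 861 / 197.40 = 4.362 mol
n(J) via (i) = (3/2)×3.222 = 4.833 mol
n(J) via (ii) = (2/1)×4.362 = 8.724 mol
total n(J) = 4.833 + 8.724 = 13.56 mol

13.6 mol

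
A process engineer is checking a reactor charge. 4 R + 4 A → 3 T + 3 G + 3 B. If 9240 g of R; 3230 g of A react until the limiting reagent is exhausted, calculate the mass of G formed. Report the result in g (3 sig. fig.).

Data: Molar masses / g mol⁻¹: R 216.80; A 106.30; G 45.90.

1050 g

n(R) = 9240 / 216.80 = 42.62 mol
n(A) = 3230 / 106.30 = 30.39 mol
n/ν for R = 42.62/4 = 10.66
n/ν for A = 30.39/4 = 7.598
Smallest n/ν is A → limiting reagent.
n(G) = (3/4) × 30.39 = 22.79 mol
mass = 22.79 × 45.90 = 1046 g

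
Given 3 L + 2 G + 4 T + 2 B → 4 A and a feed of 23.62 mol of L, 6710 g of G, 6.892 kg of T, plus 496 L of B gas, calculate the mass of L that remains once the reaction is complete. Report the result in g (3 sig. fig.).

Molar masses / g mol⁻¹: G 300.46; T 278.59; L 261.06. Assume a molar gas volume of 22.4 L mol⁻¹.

1320 g

n(L) = 23.62 mol
n(G) = 6710 / 300.46 = 22.33 mol
n(T) = 6.892×1000 / 278.59 = 24.74 mol
n(B) = 496.0 / 22.4 = 22.14 mol
n/ν → L: 7.873, G: 11.17, T: 6.185, B: 11.07; T is limiting.
L consumed = (3/4) × 24.74 = 18.56 mol
L remaining = 23.62 − 18.56 = 5.060 mol
mass = 5.060 × 261.06 = 1321 g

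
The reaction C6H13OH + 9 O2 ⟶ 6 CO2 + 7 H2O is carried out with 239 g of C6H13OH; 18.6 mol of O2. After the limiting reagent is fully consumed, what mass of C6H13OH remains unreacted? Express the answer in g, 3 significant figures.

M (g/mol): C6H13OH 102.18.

n(C6H13OH) = 239.0 / 102.18 = 2.339 mol
n(O2) = 18.60 mol
n/ν for C6H13OH = 2.339/1 = 2.339
n/ν for O2 = 18.60/9 = 2.067
Smallest n/ν is O2 → limiting reagent.
C6H13OH consumed = (1/9) × 18.60 = 2.067 mol
C6H13OH remaining = 2.339 − 2.067 = 0.2720 mol
mass = 0.2720 × 102.18 = 27.79 g

27.8 g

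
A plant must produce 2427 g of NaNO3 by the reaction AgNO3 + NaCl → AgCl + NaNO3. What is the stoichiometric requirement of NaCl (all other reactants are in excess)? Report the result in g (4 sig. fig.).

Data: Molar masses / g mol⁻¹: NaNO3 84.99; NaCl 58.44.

1669 g

n(NaNO3) = 2427 / 84.99 = 28.56 mol
n(NaCl) = (1/1) × 28.56 = 28.56 mol
mass = 28.56 × 58.44 = 1669 g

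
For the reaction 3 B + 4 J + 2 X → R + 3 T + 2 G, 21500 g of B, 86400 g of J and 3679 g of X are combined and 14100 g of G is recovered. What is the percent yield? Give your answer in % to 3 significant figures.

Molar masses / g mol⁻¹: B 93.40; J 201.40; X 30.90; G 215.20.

55.0 %

n(B) = 21500 / 93.40 = 230.2 mol
n(J) = 86400 / 201.40 = 429.0 mol
n(X) = 3679 / 30.90 = 119.1 mol
n/ν for B = 230.2/3 = 76.73
n/ν for J = 429.0/4 = 107.3
n/ν for X = 119.1/2 = 59.55
Smallest n/ν is X → limiting reagent.
theoretical n(G) = (2/2) × 119.1 = 119.1 mol → 25630 g
% yield = 14100 / 25630 × 100 = 55.01 %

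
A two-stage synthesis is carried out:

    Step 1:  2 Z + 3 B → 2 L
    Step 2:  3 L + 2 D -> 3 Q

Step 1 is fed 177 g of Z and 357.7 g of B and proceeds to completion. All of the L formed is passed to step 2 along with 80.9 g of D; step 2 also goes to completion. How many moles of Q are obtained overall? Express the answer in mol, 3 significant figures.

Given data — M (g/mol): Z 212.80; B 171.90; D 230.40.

Step 1:
n(Z) = 177.0 / 212.80 = 0.8318 mol
n(B) = 357.7 / 171.90 = 2.081 mol
n/ν → Z: 0.4159, B: 0.6937; Z is limiting.
n(L) produced = (2/2) × 0.8318 = 0.8318 mol
Step 2:
n(L) available = 0.8318 mol
n(D) = 80.90 / 230.40 = 0.3511 mol
n/ν → L: 0.2773, D: 0.1756; D is limiting.
n(Q) = (3/2) × 0.3511 = 0.5267 mol

0.527 mol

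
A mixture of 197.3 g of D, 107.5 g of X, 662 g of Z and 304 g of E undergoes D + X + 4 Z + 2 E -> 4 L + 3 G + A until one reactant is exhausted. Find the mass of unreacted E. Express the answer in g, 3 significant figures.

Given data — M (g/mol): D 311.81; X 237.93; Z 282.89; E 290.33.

n(D) = 197.3 / 311.81 = 0.6328 mol
n(X) = 107.5 / 237.93 = 0.4518 mol
n(Z) = 662.0 / 282.89 = 2.340 mol
n(E) = 304.0 / 290.33 = 1.047 mol
n/ν for D = 0.6328/1 = 0.6328
n/ν for X = 0.4518/1 = 0.4518
n/ν for Z = 2.340/4 = 0.5850
n/ν for E = 1.047/2 = 0.5235
Smallest n/ν is X → limiting reagent.
E consumed = (2/1) × 0.4518 = 0.9036 mol
E remaining = 1.047 − 0.9036 = 0.1434 mol
mass = 0.1434 × 290.33 = 41.63 g

41.6 g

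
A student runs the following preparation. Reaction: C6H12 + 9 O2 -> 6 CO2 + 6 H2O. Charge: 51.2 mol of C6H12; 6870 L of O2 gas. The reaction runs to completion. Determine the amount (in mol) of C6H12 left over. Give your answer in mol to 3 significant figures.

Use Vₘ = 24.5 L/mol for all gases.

20.0 mol

n(C6H12) = 51.20 mol
n(O2) = 6870 / 24.5 = 280.4 mol
n/ν → C6H12: 51.20, O2: 31.16; O2 is limiting.
C6H12 consumed = (1/9) × 280.4 = 31.16 mol
C6H12 remaining = 51.20 − 31.16 = 20.04 mol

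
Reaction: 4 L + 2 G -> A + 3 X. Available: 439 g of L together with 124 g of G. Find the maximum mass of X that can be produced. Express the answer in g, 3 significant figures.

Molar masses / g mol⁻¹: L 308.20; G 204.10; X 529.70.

n(L) = 439.0 / 308.20 = 1.424 mol
n(G) = 124.0 / 204.10 = 0.6075 mol
n/ν for L = 1.424/4 = 0.3560
n/ν for G = 0.6075/2 = 0.3038
Smallest n/ν is G → limiting reagent.
n(X) = (3/2) × 0.6075 = 0.9113 mol
mass = 0.9113 × 529.70 = 482.7 g

483 g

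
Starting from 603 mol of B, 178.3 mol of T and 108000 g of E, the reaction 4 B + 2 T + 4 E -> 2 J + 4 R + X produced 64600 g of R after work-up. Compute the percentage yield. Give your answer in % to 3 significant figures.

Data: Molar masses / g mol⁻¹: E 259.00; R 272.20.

n(B) = 603.0 mol
n(T) = 178.3 mol
n(E) = 108000 / 259.00 = 417.0 mol
n/ν for B = 603.0/4 = 150.8
n/ν for T = 178.3/2 = 89.15
n/ν for E = 417.0/4 = 104.3
Smallest n/ν is T → limiting reagent.
theoretical n(R) = (4/2) × 178.3 = 356.6 mol → 97070 g
% yield = 64600 / 97070 × 100 = 66.55 %

66.6 %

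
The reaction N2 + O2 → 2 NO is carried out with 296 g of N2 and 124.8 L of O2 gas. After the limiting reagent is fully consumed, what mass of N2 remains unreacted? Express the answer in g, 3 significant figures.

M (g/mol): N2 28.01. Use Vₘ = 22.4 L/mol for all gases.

n(N2) = 296.0 / 28.01 = 10.57 mol
n(O2) = 124.8 / 22.4 = 5.571 mol
n/ν → N2: 10.57, O2: 5.571; O2 is limiting.
N2 consumed = (1/1) × 5.571 = 5.571 mol
N2 remaining = 10.57 − 5.571 = 4.999 mol
mass = 4.999 × 28.01 = 140.0 g

140 g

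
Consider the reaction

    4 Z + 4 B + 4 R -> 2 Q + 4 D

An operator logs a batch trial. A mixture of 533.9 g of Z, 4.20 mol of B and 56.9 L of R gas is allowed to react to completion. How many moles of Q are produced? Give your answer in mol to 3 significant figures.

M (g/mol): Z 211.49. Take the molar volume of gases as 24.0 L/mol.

1.19 mol

n(Z) = 533.9 / 211.49 = 2.524 mol
n(B) = 4.200 mol
n(R) = 56.90 / 24.0 = 2.371 mol
n/ν for Z = 2.524/4 = 0.6310
n/ν for B = 4.200/4 = 1.050
n/ν for R = 2.371/4 = 0.5928
Smallest n/ν is R → limiting reagent.
n(Q) = (2/4) × 2.371 = 1.186 mol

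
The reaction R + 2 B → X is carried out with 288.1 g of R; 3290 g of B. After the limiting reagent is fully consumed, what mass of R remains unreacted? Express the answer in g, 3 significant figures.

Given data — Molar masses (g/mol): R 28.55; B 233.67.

n(R) = 288.1 / 28.55 = 10.09 mol
n(B) = 3290 / 233.67 = 14.08 mol
n/ν → R: 10.09, B: 7.040; B is limiting.
R consumed = (1/2) × 14.08 = 7.040 mol
R remaining = 10.09 − 7.040 = 3.050 mol
mass = 3.050 × 28.55 = 87.08 g

87.1 g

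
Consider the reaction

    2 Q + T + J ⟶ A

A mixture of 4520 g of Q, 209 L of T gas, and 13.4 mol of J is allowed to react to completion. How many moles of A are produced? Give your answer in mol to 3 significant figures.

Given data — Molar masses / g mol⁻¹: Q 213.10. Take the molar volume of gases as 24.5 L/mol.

n(Q) = 4520 / 213.10 = 21.21 mol
n(T) = 209.0 / 24.5 = 8.531 mol
n(J) = 13.40 mol
n/ν for Q = 21.21/2 = 10.61
n/ν for T = 8.531/1 = 8.531
n/ν for J = 13.40/1 = 13.40
Smallest n/ν is T → limiting reagent.
n(A) = (1/1) × 8.531 = 8.531 mol

8.53 mol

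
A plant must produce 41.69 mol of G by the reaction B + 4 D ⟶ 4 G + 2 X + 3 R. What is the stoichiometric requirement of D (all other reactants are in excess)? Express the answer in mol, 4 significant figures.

n(G) = 41.69 mol
n(D) = (4/4) × 41.69 = 41.69 mol

41.69 mol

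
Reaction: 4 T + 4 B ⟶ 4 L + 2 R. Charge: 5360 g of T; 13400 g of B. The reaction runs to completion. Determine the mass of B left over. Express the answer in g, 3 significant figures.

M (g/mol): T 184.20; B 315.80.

n(T) = 5360 / 184.20 = 29.10 mol
n(B) = 13400 / 315.80 = 42.43 mol
n/ν for T = 29.10/4 = 7.275
n/ν for B = 42.43/4 = 10.61
Smallest n/ν is T → limiting reagent.
B consumed = (4/4) × 29.10 = 29.10 mol
B remaining = 42.43 − 29.10 = 13.33 mol
mass = 13.33 × 315.80 = 4210 g

4210 g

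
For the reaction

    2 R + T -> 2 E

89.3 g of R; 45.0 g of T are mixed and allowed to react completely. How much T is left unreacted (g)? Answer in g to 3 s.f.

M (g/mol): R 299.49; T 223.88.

n(R) = 89.30 / 299.49 = 0.2982 mol
n(T) = 45.00 / 223.88 = 0.2010 mol
n/ν for R = 0.2982/2 = 0.1491
n/ν for T = 0.2010/1 = 0.2010
Smallest n/ν is R → limiting reagent.
T consumed = (1/2) × 0.2982 = 0.1491 mol
T remaining = 0.2010 − 0.1491 = 0.05190 mol
mass = 0.05190 × 223.88 = 11.62 g

11.6 g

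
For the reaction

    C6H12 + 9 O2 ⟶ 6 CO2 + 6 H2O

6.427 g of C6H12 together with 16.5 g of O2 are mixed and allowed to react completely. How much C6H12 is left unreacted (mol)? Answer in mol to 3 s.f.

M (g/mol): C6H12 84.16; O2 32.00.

0.0191 mol

n(C6H12) = 6.427 / 84.16 = 0.07637 mol
n(O2) = 16.50 / 32.00 = 0.5156 mol
n/ν → C6H12: 0.07637, O2: 0.05729; O2 is limiting.
C6H12 consumed = (1/9) × 0.5156 = 0.05729 mol
C6H12 remaining = 0.07637 − 0.05729 = 0.01908 mol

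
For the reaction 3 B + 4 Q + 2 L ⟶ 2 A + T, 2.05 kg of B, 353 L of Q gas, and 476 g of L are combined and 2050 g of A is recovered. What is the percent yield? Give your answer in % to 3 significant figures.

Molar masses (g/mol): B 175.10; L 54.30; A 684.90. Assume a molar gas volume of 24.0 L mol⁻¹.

40.7 %

n(B) = 2.050×1000 / 175.10 = 11.71 mol
n(Q) = 353.0 / 24.0 = 14.71 mol
n(L) = 476.0 / 54.30 = 8.766 mol
n/ν → B: 3.903, Q: 3.678, L: 4.383; Q is limiting.
theoretical n(A) = (2/4) × 14.71 = 7.355 mol → 5037 g
% yield = 2050 / 5037 × 100 = 40.70 %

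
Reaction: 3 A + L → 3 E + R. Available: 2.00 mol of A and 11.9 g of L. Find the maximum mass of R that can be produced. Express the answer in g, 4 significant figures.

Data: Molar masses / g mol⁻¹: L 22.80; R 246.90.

128.9 g

n(A) = 2.000 mol
n(L) = 11.90 / 22.80 = 0.5219 mol
n/ν for A = 2.000/3 = 0.6667
n/ν for L = 0.5219/1 = 0.5219
Smallest n/ν is L → limiting reagent.
n(R) = (1/1) × 0.5219 = 0.5219 mol
mass = 0.5219 × 246.90 = 128.9 g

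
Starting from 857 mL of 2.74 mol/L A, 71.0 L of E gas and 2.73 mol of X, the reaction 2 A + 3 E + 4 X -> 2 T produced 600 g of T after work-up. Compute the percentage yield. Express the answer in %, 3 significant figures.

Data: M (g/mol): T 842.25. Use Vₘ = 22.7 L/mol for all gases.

n(A) = 2.74 × 857.0/1000 = 2.348 mol
n(E) = 71.00 / 22.7 = 3.128 mol
n(X) = 2.730 mol
n/ν → A: 1.174, E: 1.043, X: 0.6825; X is limiting.
theoretical n(T) = (2/4) × 2.730 = 1.365 mol → 1150 g
% yield = 600 / 1150 × 100 = 52.17 %

52.2 %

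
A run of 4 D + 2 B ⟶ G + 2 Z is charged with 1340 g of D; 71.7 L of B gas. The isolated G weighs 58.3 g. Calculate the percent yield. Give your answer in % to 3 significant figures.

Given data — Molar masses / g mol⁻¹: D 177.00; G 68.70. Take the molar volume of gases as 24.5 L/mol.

n(D) = 1340 / 177.00 = 7.571 mol
n(B) = 71.70 / 24.5 = 2.927 mol
n/ν → D: 1.893, B: 1.464; B is limiting.
theoretical n(G) = (1/2) × 2.927 = 1.464 mol → 100.6 g
% yield = 58.3 / 100.6 × 100 = 57.95 %

58.0 %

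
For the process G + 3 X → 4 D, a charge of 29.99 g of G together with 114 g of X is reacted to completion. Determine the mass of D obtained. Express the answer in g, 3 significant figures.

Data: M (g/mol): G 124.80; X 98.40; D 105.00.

101 g

n(G) = 29.99 / 124.80 = 0.2403 mol
n(X) = 114.0 / 98.40 = 1.159 mol
n/ν for G = 0.2403/1 = 0.2403
n/ν for X = 1.159/3 = 0.3863
Smallest n/ν is G → limiting reagent.
n(D) = (4/1) × 0.2403 = 0.9612 mol
mass = 0.9612 × 105.00 = 100.9 g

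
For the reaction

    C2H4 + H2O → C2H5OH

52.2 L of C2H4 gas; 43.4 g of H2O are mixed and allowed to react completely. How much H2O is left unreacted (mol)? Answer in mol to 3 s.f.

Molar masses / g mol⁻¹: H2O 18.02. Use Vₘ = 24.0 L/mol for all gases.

0.233 mol

n(C2H4) = 52.20 / 24.0 = 2.175 mol
n(H2O) = 43.40 / 18.02 = 2.408 mol
n/ν for C2H4 = 2.175/1 = 2.175
n/ν for H2O = 2.408/1 = 2.408
Smallest n/ν is C2H4 → limiting reagent.
H2O consumed = (1/1) × 2.175 = 2.175 mol
H2O remaining = 2.408 − 2.175 = 0.2330 mol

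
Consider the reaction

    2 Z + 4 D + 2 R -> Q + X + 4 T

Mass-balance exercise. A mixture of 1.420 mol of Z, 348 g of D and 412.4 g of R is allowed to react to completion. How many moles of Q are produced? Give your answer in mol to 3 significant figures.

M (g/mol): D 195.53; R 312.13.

0.445 mol

n(Z) = 1.420 mol
n(D) = 348.0 / 195.53 = 1.780 mol
n(R) = 412.4 / 312.13 = 1.321 mol
n/ν for Z = 1.420/2 = 0.7100
n/ν for D = 1.780/4 = 0.4450
n/ν for R = 1.321/2 = 0.6605
Smallest n/ν is D → limiting reagent.
n(Q) = (1/4) × 1.780 = 0.4450 mol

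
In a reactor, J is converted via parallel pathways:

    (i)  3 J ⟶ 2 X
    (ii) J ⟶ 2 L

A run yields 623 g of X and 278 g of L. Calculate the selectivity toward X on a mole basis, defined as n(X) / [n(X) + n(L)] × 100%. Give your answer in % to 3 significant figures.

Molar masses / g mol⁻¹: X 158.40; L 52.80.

n(X) = 623 / 158.40 = 3.933 mol
n(L) = 278 / 52.80 = 5.265 mol
selectivity = 3.933/(3.933+5.265) × 100 = 42.76 %

42.8 %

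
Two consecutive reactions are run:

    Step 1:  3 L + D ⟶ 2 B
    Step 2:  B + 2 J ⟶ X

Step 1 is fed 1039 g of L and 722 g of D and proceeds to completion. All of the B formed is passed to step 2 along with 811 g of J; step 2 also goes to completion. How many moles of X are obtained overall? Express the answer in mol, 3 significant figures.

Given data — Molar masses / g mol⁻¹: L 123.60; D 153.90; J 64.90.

5.60 mol

Step 1:
n(L) = 1039 / 123.60 = 8.406 mol
n(D) = 722.0 / 153.90 = 4.691 mol
n/ν for L = 8.406/3 = 2.802
n/ν for D = 4.691/1 = 4.691
Smallest n/ν is L → limiting reagent.
n(B) produced = (2/3) × 8.406 = 5.604 mol
Step 2:
n(B) available = 5.604 mol
n(J) = 811.0 / 64.90 = 12.50 mol
n/ν for B = 5.604/1 = 5.604
n/ν for J = 12.50/2 = 6.250
Smallest n/ν is B → limiting reagent.
n(X) = (1/1) × 5.604 = 5.604 mol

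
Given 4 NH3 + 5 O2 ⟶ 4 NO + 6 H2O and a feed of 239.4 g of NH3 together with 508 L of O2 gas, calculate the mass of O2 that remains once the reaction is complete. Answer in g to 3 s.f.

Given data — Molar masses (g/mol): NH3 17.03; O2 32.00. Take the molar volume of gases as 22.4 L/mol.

n(NH3) = 239.4 / 17.03 = 14.06 mol
n(O2) = 508.0 / 22.4 = 22.68 mol
n/ν for NH3 = 14.06/4 = 3.515
n/ν for O2 = 22.68/5 = 4.536
Smallest n/ν is NH3 → limiting reagent.
O2 consumed = (5/4) × 14.06 = 17.58 mol
O2 remaining = 22.68 − 17.58 = 5.100 mol
mass = 5.100 × 32.00 = 163.2 g

163 g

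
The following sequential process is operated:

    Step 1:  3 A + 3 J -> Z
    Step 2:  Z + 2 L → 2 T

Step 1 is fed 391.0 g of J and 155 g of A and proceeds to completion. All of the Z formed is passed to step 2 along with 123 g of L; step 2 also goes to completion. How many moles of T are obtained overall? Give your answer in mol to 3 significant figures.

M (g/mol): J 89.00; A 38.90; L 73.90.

Step 1:
n(J) = 391.0 / 89.00 = 4.393 mol
n(A) = 155.0 / 38.90 = 3.985 mol
n/ν → J: 1.464, A: 1.328; A is limiting.
n(Z) produced = (1/3) × 3.985 = 1.328 mol
Step 2:
n(Z) available = 1.328 mol
n(L) = 123.0 / 73.90 = 1.664 mol
n/ν → Z: 1.328, L: 0.8320; L is limiting.
n(T) = (2/2) × 1.664 = 1.664 mol

1.66 mol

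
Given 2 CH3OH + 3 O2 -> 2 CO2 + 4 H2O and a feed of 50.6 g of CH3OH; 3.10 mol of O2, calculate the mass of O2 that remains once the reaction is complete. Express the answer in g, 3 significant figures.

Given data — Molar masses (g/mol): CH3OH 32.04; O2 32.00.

23.4 g

n(CH3OH) = 50.60 / 32.04 = 1.579 mol
n(O2) = 3.100 mol
n/ν for CH3OH = 1.579/2 = 0.7895
n/ν for O2 = 3.100/3 = 1.033
Smallest n/ν is CH3OH → limiting reagent.
O2 consumed = (3/2) × 1.579 = 2.369 mol
O2 remaining = 3.100 − 2.369 = 0.7310 mol
mass = 0.7310 × 32.00 = 23.39 g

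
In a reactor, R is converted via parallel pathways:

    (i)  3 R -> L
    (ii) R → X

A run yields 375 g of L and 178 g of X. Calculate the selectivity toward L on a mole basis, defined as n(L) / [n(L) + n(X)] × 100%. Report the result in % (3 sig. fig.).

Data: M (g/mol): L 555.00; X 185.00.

n(L) = 375 / 555.00 = 0.6757 mol
n(X) = 178 / 185.00 = 0.9622 mol
selectivity = 0.6757/(0.6757+0.9622) × 100 = 41.25 %

41.3 %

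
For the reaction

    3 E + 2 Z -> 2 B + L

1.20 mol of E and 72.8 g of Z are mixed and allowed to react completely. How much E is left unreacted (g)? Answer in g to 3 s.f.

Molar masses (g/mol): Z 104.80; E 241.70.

38.2 g

n(E) = 1.200 mol
n(Z) = 72.80 / 104.80 = 0.6947 mol
n/ν for E = 1.200/3 = 0.4000
n/ν for Z = 0.6947/2 = 0.3474
Smallest n/ν is Z → limiting reagent.
E consumed = (3/2) × 0.6947 = 1.042 mol
E remaining = 1.200 − 1.042 = 0.1580 mol
mass = 0.1580 × 241.70 = 38.19 g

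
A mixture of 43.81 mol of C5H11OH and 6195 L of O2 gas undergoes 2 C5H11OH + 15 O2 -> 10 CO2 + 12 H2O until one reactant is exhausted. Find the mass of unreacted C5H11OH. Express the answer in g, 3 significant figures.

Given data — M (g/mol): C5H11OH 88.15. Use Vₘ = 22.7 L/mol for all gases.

654 g

n(C5H11OH) = 43.81 mol
n(O2) = 6195 / 22.7 = 272.9 mol
n/ν → C5H11OH: 21.91, O2: 18.19; O2 is limiting.
C5H11OH consumed = (2/15) × 272.9 = 36.39 mol
C5H11OH remaining = 43.81 − 36.39 = 7.420 mol
mass = 7.420 × 88.15 = 654.1 g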